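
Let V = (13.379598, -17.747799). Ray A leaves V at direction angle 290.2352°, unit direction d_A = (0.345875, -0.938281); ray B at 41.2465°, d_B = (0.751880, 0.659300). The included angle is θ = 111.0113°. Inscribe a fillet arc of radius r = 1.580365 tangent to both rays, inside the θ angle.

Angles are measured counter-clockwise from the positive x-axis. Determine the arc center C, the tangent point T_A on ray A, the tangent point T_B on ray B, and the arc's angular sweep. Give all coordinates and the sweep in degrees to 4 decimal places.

center=(15.2380,-18.2201) T_A=(13.7552,-18.7667) T_B=(14.1961,-17.0318) sweep=68.9887

bisector direction at 345.7409° = (0.969192,-0.246308)
center distance |VC| = r/sin(θ/2) = 1.580365/sin(55.5057°) = 1.917495
C = V + |VC|·bis = (15.2380,-18.2201)
T_A = V + ((C−V)·d_A)·d_A = V + 1.0859·d_A = (13.7552,-18.7667)
T_B = V + ((C−V)·d_B)·d_B = V + 1.0859·d_B = (14.1961,-17.0318)
sweep = 180° − θ = 68.9887°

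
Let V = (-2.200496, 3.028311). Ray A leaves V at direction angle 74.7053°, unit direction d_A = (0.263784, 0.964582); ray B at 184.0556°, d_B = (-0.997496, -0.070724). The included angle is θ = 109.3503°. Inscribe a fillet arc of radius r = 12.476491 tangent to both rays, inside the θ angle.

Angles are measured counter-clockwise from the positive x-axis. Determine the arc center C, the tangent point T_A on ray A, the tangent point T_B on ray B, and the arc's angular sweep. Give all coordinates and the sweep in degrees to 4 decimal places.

center=(-11.9027,14.8482) T_A=(0.1319,11.5571) T_B=(-11.0203,2.4030) sweep=70.6497

bisector direction at 129.3804° = (-0.634467,0.772950)
center distance |VC| = r/sin(θ/2) = 12.476491/sin(54.6752°) = 15.291937
C = V + |VC|·bis = (-11.9027,14.8482)
T_A = V + ((C−V)·d_A)·d_A = V + 8.8420·d_A = (0.1319,11.5571)
T_B = V + ((C−V)·d_B)·d_B = V + 8.8420·d_B = (-11.0203,2.4030)
sweep = 180° − θ = 70.6497°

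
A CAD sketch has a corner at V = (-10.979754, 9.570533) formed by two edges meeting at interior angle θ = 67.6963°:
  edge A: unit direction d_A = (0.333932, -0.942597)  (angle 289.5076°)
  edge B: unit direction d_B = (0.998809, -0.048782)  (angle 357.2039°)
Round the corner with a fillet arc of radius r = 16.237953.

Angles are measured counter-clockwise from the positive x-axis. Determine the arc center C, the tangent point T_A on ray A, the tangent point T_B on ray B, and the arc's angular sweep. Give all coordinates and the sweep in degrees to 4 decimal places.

center=(12.4112,-7.8292) T_A=(-2.8946,-13.2516) T_B=(13.2033,8.3894) sweep=112.3037

bisector direction at 323.3558° = (0.802357,-0.596845)
center distance |VC| = r/sin(θ/2) = 16.237953/sin(33.8481°) = 29.152846
C = V + |VC|·bis = (12.4112,-7.8292)
T_A = V + ((C−V)·d_A)·d_A = V + 24.2119·d_A = (-2.8946,-13.2516)
T_B = V + ((C−V)·d_B)·d_B = V + 24.2119·d_B = (13.2033,8.3894)
sweep = 180° − θ = 112.3037°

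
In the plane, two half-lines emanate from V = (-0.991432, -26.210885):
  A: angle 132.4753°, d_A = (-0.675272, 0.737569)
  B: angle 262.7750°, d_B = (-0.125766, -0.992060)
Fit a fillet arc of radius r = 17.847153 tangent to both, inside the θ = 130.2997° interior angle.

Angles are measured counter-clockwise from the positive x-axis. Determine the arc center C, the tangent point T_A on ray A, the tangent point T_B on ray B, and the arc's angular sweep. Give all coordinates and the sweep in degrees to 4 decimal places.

center=(-19.7364,-32.1662) T_A=(-6.5729,-20.1145) T_B=(-2.0310,-34.4108) sweep=49.7003

bisector direction at 197.6251° = (-0.953058,-0.302788)
center distance |VC| = r/sin(θ/2) = 17.847153/sin(65.1499°) = 19.668235
C = V + |VC|·bis = (-19.7364,-32.1662)
T_A = V + ((C−V)·d_A)·d_A = V + 8.2655·d_A = (-6.5729,-20.1145)
T_B = V + ((C−V)·d_B)·d_B = V + 8.2655·d_B = (-2.0310,-34.4108)
sweep = 180° − θ = 49.7003°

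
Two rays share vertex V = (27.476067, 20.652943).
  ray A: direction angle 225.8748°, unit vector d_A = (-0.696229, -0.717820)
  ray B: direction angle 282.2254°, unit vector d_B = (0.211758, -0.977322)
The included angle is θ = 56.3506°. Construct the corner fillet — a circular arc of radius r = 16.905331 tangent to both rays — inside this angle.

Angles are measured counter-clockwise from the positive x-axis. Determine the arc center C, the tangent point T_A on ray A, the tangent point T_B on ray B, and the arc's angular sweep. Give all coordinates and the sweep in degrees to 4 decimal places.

center=(17.6374,-13.7721) T_A=(5.5024,-2.0022) T_B=(34.1594,-10.1923) sweep=123.6494

bisector direction at 254.0501° = (-0.274797,-0.961502)
center distance |VC| = r/sin(θ/2) = 16.905331/sin(28.1753°) = 35.803424
C = V + |VC|·bis = (17.6374,-13.7721)
T_A = V + ((C−V)·d_A)·d_A = V + 31.5610·d_A = (5.5024,-2.0022)
T_B = V + ((C−V)·d_B)·d_B = V + 31.5610·d_B = (34.1594,-10.1923)
sweep = 180° − θ = 123.6494°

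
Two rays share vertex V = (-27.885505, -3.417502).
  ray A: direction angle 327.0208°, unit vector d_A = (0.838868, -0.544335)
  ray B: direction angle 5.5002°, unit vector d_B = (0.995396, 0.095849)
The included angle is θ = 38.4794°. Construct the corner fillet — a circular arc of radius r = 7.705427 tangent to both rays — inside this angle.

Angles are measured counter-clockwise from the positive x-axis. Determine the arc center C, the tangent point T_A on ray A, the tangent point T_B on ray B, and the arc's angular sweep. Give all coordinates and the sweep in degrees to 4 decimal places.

center=(-5.1709,-8.9713) T_A=(-9.3652,-15.4352) T_B=(-5.9094,-1.3014) sweep=141.5206

bisector direction at 346.2605° = (0.971386,-0.237508)
center distance |VC| = r/sin(θ/2) = 7.705427/sin(19.2397°) = 23.383726
C = V + |VC|·bis = (-5.1709,-8.9713)
T_A = V + ((C−V)·d_A)·d_A = V + 22.0777·d_A = (-9.3652,-15.4352)
T_B = V + ((C−V)·d_B)·d_B = V + 22.0777·d_B = (-5.9094,-1.3014)
sweep = 180° − θ = 141.5206°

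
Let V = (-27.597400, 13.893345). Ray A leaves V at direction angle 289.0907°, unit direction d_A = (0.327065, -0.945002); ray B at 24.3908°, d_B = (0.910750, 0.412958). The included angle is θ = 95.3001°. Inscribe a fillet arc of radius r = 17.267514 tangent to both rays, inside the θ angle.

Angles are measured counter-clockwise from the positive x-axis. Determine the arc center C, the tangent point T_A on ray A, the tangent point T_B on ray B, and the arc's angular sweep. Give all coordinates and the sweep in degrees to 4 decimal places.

bisector direction at 336.7408° = (0.918727,-0.394892)
center distance |VC| = r/sin(θ/2) = 17.267514/sin(47.6501°) = 23.364660
C = V + |VC|·bis = (-6.1316,4.6668)
T_A = V + ((C−V)·d_A)·d_A = V + 15.7398·d_A = (-22.4495,-0.9808)
T_B = V + ((C−V)·d_B)·d_B = V + 15.7398·d_B = (-13.2624,20.3932)
sweep = 180° − θ = 84.6999°

center=(-6.1316,4.6668) T_A=(-22.4495,-0.9808) T_B=(-13.2624,20.3932) sweep=84.6999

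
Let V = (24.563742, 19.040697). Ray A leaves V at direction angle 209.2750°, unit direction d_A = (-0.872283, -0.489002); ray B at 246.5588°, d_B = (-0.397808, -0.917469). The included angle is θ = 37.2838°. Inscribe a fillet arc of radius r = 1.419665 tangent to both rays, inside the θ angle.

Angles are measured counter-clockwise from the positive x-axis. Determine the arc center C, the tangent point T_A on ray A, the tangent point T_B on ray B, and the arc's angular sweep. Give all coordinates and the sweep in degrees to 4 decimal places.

center=(21.5872,15.7445) T_A=(20.8929,16.9828) T_B=(22.8897,15.1797) sweep=142.7162

bisector direction at 227.9169° = (-0.670208,-0.742174)
center distance |VC| = r/sin(θ/2) = 1.419665/sin(18.6419°) = 4.441279
C = V + |VC|·bis = (21.5872,15.7445)
T_A = V + ((C−V)·d_A)·d_A = V + 4.2083·d_A = (20.8929,16.9828)
T_B = V + ((C−V)·d_B)·d_B = V + 4.2083·d_B = (22.8897,15.1797)
sweep = 180° − θ = 142.7162°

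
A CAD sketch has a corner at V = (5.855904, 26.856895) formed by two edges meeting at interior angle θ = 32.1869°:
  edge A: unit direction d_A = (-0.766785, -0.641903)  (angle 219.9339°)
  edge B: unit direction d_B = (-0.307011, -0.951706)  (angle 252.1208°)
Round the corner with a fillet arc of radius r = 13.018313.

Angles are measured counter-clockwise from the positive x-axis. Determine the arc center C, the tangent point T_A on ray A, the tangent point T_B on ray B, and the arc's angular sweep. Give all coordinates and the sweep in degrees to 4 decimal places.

bisector direction at 236.0274° = (-0.558797,-0.829304)
center distance |VC| = r/sin(θ/2) = 13.018313/sin(16.0935°) = 46.962795
C = V + |VC|·bis = (-20.3868,-12.0896)
T_A = V + ((C−V)·d_A)·d_A = V + 45.1224·d_A = (-28.7433,-2.1073)
T_B = V + ((C−V)·d_B)·d_B = V + 45.1224·d_B = (-7.9972,-16.0863)
sweep = 180° − θ = 147.8131°

center=(-20.3868,-12.0896) T_A=(-28.7433,-2.1073) T_B=(-7.9972,-16.0863) sweep=147.8131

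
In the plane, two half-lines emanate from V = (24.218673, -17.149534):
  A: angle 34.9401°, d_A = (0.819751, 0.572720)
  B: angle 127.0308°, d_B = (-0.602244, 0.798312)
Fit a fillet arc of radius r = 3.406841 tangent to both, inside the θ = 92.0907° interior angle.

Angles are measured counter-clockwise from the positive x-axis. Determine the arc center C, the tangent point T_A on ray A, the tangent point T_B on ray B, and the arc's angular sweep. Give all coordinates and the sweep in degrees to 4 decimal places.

center=(24.9602,-12.4755) T_A=(26.9113,-15.2683) T_B=(22.2405,-14.5273) sweep=87.9093

bisector direction at 80.9855° = (0.156685,0.987649)
center distance |VC| = r/sin(θ/2) = 3.406841/sin(46.0453°) = 4.732451
C = V + |VC|·bis = (24.9602,-12.4755)
T_A = V + ((C−V)·d_A)·d_A = V + 3.2847·d_A = (26.9113,-15.2683)
T_B = V + ((C−V)·d_B)·d_B = V + 3.2847·d_B = (22.2405,-14.5273)
sweep = 180° − θ = 87.9093°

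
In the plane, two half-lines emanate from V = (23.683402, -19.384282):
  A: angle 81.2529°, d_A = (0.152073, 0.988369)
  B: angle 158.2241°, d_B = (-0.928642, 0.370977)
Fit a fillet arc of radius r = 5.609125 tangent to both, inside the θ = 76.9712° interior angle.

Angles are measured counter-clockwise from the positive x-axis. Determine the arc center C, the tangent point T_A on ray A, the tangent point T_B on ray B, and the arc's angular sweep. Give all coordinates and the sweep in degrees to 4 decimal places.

bisector direction at 119.7385° = (-0.496042,0.868298)
center distance |VC| = r/sin(θ/2) = 5.609125/sin(38.4856°) = 9.013279
C = V + |VC|·bis = (19.2124,-11.5581)
T_A = V + ((C−V)·d_A)·d_A = V + 7.0553·d_A = (24.7563,-12.4111)
T_B = V + ((C−V)·d_B)·d_B = V + 7.0553·d_B = (17.1316,-16.7669)
sweep = 180° − θ = 103.0288°

center=(19.2124,-11.5581) T_A=(24.7563,-12.4111) T_B=(17.1316,-16.7669) sweep=103.0288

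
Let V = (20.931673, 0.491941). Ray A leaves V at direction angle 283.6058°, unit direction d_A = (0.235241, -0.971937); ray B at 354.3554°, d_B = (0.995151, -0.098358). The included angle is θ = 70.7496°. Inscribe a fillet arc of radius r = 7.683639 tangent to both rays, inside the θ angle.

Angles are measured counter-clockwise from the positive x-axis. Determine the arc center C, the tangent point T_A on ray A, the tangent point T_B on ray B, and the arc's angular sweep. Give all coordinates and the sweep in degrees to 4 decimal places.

center=(30.9455,-8.2189) T_A=(23.4774,-10.0264) T_B=(31.7012,-0.5725) sweep=109.2504

bisector direction at 318.9806° = (0.754487,-0.656315)
center distance |VC| = r/sin(θ/2) = 7.683639/sin(35.3748°) = 13.272308
C = V + |VC|·bis = (30.9455,-8.2189)
T_A = V + ((C−V)·d_A)·d_A = V + 10.8220·d_A = (23.4774,-10.0264)
T_B = V + ((C−V)·d_B)·d_B = V + 10.8220·d_B = (31.7012,-0.5725)
sweep = 180° − θ = 109.2504°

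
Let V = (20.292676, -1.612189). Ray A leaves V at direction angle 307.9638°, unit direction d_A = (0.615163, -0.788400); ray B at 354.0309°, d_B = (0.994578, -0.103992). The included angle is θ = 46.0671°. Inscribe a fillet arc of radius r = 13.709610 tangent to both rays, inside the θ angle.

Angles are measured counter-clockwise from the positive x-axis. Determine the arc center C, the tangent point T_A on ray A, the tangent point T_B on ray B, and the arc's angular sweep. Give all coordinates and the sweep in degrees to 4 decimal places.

center=(50.9375,-18.6007) T_A=(40.1288,-27.0344) T_B=(52.3632,-4.9654) sweep=133.9329

bisector direction at 330.9973° = (0.874597,-0.484850)
center distance |VC| = r/sin(θ/2) = 13.709610/sin(23.0336°) = 35.038739
C = V + |VC|·bis = (50.9375,-18.6007)
T_A = V + ((C−V)·d_A)·d_A = V + 32.2453·d_A = (40.1288,-27.0344)
T_B = V + ((C−V)·d_B)·d_B = V + 32.2453·d_B = (52.3632,-4.9654)
sweep = 180° − θ = 133.9329°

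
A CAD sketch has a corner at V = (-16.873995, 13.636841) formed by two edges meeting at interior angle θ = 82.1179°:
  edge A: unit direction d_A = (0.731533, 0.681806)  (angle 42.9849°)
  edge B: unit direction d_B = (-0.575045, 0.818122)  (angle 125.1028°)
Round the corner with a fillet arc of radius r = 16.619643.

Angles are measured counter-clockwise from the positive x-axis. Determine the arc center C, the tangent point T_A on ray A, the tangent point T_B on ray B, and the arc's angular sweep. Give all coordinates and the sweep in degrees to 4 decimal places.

center=(-14.2484,38.8029) T_A=(-2.9170,26.6450) T_B=(-27.8453,29.2458) sweep=97.8821

bisector direction at 84.0439° = (0.103767,0.994602)
center distance |VC| = r/sin(θ/2) = 16.619643/sin(41.0590°) = 25.302608
C = V + |VC|·bis = (-14.2484,38.8029)
T_A = V + ((C−V)·d_A)·d_A = V + 19.0790·d_A = (-2.9170,26.6450)
T_B = V + ((C−V)·d_B)·d_B = V + 19.0790·d_B = (-27.8453,29.2458)
sweep = 180° − θ = 97.8821°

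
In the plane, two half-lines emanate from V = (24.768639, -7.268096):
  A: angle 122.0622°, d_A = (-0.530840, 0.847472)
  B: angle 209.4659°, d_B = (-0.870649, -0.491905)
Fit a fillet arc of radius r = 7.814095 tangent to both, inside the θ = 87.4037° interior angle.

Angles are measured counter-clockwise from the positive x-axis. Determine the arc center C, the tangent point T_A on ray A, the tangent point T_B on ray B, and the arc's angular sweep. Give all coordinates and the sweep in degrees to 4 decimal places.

bisector direction at 165.7640° = (-0.969291,0.245916)
center distance |VC| = r/sin(θ/2) = 7.814095/sin(43.7019°) = 11.309929
C = V + |VC|·bis = (13.8060,-4.4868)
T_A = V + ((C−V)·d_A)·d_A = V + 8.1765·d_A = (20.4283,-0.3388)
T_B = V + ((C−V)·d_B)·d_B = V + 8.1765·d_B = (17.6498,-11.2901)
sweep = 180° − θ = 92.5963°

center=(13.8060,-4.4868) T_A=(20.4283,-0.3388) T_B=(17.6498,-11.2901) sweep=92.5963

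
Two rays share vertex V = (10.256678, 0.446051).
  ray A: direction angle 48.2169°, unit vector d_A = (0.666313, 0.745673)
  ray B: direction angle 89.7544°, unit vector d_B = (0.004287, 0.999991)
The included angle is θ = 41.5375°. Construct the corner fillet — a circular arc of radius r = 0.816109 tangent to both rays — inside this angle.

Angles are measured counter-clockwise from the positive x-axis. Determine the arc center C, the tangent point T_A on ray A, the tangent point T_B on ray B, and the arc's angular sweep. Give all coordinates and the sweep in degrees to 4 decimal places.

bisector direction at 68.9857° = (0.358602,0.933491)
center distance |VC| = r/sin(θ/2) = 0.816109/sin(20.7688°) = 2.301511
C = V + |VC|·bis = (11.0820,2.5945)
T_A = V + ((C−V)·d_A)·d_A = V + 2.1520·d_A = (11.6906,2.0507)
T_B = V + ((C−V)·d_B)·d_B = V + 2.1520·d_B = (10.2659,2.5980)
sweep = 180° − θ = 138.4625°

center=(11.0820,2.5945) T_A=(11.6906,2.0507) T_B=(10.2659,2.5980) sweep=138.4625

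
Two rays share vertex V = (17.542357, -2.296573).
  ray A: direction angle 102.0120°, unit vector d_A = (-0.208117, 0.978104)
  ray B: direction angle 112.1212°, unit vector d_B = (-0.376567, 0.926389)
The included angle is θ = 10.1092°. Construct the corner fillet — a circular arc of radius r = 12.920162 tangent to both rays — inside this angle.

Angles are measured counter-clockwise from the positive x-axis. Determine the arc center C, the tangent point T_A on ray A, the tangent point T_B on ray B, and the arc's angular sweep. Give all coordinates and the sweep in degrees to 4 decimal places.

center=(-25.4955,137.8908) T_A=(-12.8582,140.5797) T_B=(-37.4646,133.0255) sweep=169.8908

bisector direction at 107.0666° = (-0.293483,0.955964)
center distance |VC| = r/sin(θ/2) = 12.920162/sin(5.0546°) = 146.645004
C = V + |VC|·bis = (-25.4955,137.8908)
T_A = V + ((C−V)·d_A)·d_A = V + 146.0747·d_A = (-12.8582,140.5797)
T_B = V + ((C−V)·d_B)·d_B = V + 146.0747·d_B = (-37.4646,133.0255)
sweep = 180° − θ = 169.8908°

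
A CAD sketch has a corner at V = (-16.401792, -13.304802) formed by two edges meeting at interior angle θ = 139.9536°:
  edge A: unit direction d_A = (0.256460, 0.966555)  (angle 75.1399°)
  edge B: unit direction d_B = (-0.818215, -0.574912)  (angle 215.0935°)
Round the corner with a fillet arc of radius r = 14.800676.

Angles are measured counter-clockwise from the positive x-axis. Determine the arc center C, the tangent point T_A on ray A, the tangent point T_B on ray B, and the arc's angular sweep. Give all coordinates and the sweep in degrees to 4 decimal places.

bisector direction at 145.1167° = (-0.820319,0.571907)
center distance |VC| = r/sin(θ/2) = 14.800676/sin(69.9768°) = 15.752873
C = V + |VC|·bis = (-29.3242,-4.2956)
T_A = V + ((C−V)·d_A)·d_A = V + 5.3938·d_A = (-15.0185,-8.0914)
T_B = V + ((C−V)·d_B)·d_B = V + 5.3938·d_B = (-20.8151,-16.4058)
sweep = 180° − θ = 40.0464°

center=(-29.3242,-4.2956) T_A=(-15.0185,-8.0914) T_B=(-20.8151,-16.4058) sweep=40.0464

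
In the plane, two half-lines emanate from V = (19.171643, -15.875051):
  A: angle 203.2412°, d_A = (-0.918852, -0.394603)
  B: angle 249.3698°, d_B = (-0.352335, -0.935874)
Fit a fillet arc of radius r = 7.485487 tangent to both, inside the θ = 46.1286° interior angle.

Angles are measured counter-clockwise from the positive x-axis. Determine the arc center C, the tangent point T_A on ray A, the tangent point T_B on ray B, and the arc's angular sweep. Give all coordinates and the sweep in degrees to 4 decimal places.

center=(5.9722,-29.6902) T_A=(3.0184,-22.8121) T_B=(12.9777,-32.3275) sweep=133.8714

bisector direction at 226.3055° = (-0.690813,-0.723033)
center distance |VC| = r/sin(θ/2) = 7.485487/sin(23.0643°) = 19.107137
C = V + |VC|·bis = (5.9722,-29.6902)
T_A = V + ((C−V)·d_A)·d_A = V + 17.5798·d_A = (3.0184,-22.8121)
T_B = V + ((C−V)·d_B)·d_B = V + 17.5798·d_B = (12.9777,-32.3275)
sweep = 180° − θ = 133.8714°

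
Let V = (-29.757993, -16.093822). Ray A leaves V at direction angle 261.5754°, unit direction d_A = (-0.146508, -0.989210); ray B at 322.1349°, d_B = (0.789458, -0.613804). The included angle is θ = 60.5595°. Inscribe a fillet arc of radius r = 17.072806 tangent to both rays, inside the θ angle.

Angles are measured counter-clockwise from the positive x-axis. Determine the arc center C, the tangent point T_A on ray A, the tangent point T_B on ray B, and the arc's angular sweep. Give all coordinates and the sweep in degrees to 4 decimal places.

bisector direction at 291.8551° = (0.372261,-0.928128)
center distance |VC| = r/sin(θ/2) = 17.072806/sin(30.2797°) = 33.859671
C = V + |VC|·bis = (-17.1533,-47.5199)
T_A = V + ((C−V)·d_A)·d_A = V + 29.2403·d_A = (-34.0419,-45.0186)
T_B = V + ((C−V)·d_B)·d_B = V + 29.2403·d_B = (-6.6740,-34.0417)
sweep = 180° − θ = 119.4405°

center=(-17.1533,-47.5199) T_A=(-34.0419,-45.0186) T_B=(-6.6740,-34.0417) sweep=119.4405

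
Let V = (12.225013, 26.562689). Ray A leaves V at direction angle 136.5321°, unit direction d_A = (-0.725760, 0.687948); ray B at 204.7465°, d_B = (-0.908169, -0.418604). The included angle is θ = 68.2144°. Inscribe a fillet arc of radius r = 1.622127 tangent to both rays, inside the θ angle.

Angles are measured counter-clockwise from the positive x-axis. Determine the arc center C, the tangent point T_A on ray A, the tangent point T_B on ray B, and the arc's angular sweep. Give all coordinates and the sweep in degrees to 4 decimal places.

bisector direction at 170.6393° = (-0.986684,0.162649)
center distance |VC| = r/sin(θ/2) = 1.622127/sin(34.1072°) = 2.892817
C = V + |VC|·bis = (9.3707,27.0332)
T_A = V + ((C−V)·d_A)·d_A = V + 2.3952·d_A = (10.4867,28.2105)
T_B = V + ((C−V)·d_B)·d_B = V + 2.3952·d_B = (10.0497,25.5600)
sweep = 180° − θ = 111.7856°

center=(9.3707,27.0332) T_A=(10.4867,28.2105) T_B=(10.0497,25.5600) sweep=111.7856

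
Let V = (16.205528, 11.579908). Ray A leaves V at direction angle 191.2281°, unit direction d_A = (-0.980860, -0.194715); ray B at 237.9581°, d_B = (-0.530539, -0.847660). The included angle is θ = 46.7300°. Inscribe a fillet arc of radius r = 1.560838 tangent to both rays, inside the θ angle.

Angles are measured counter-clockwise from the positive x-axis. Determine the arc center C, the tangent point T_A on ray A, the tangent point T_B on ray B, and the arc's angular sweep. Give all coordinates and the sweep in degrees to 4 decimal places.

bisector direction at 214.5931° = (-0.823205,-0.567745)
center distance |VC| = r/sin(θ/2) = 1.560838/sin(23.3650°) = 3.935674
C = V + |VC|·bis = (12.9657,9.3455)
T_A = V + ((C−V)·d_A)·d_A = V + 3.6129·d_A = (12.6617,10.8764)
T_B = V + ((C−V)·d_B)·d_B = V + 3.6129·d_B = (14.2887,8.5174)
sweep = 180° − θ = 133.2700°

center=(12.9657,9.3455) T_A=(12.6617,10.8764) T_B=(14.2887,8.5174) sweep=133.2700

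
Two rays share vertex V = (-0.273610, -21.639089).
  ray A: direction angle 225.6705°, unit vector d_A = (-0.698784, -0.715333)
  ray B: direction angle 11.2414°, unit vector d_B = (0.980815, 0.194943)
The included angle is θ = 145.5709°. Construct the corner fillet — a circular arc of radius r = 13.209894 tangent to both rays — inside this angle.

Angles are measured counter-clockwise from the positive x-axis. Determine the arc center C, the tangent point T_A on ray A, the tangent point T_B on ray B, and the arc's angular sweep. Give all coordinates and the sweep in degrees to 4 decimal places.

center=(6.3159,-33.7977) T_A=(-3.1336,-24.5668) T_B=(3.7407,-20.8412) sweep=34.4291

bisector direction at 298.4559° = (0.476483,-0.879184)
center distance |VC| = r/sin(θ/2) = 13.209894/sin(72.7854°) = 13.829407
C = V + |VC|·bis = (6.3159,-33.7977)
T_A = V + ((C−V)·d_A)·d_A = V + 4.0928·d_A = (-3.1336,-24.5668)
T_B = V + ((C−V)·d_B)·d_B = V + 4.0928·d_B = (3.7407,-20.8412)
sweep = 180° − θ = 34.4291°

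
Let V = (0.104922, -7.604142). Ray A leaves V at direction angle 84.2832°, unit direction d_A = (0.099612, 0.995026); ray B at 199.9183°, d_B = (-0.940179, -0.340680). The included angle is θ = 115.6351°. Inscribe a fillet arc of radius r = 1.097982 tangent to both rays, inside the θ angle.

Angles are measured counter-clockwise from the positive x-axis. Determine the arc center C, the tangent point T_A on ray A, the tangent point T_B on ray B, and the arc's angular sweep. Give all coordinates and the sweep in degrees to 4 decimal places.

bisector direction at 142.1007° = (-0.789092,0.614275)
center distance |VC| = r/sin(θ/2) = 1.097982/sin(57.8175°) = 1.297305
C = V + |VC|·bis = (-0.9188,-6.8072)
T_A = V + ((C−V)·d_A)·d_A = V + 0.6910·d_A = (0.1738,-6.9166)
T_B = V + ((C−V)·d_B)·d_B = V + 0.6910·d_B = (-0.5447,-7.8395)
sweep = 180° − θ = 64.3649°

center=(-0.9188,-6.8072) T_A=(0.1738,-6.9166) T_B=(-0.5447,-7.8395) sweep=64.3649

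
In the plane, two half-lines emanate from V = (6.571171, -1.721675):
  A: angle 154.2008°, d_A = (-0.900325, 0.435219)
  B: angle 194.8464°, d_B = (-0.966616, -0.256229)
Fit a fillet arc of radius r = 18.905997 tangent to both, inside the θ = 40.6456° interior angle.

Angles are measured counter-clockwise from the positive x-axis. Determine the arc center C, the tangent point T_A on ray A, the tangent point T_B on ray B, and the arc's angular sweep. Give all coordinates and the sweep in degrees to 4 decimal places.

center=(-47.6161,3.4734) T_A=(-39.3878,20.4950) T_B=(-42.7718,-14.8014) sweep=139.3544

bisector direction at 174.5236° = (-0.995436,0.095436)
center distance |VC| = r/sin(θ/2) = 18.905997/sin(20.3228°) = 54.435691
C = V + |VC|·bis = (-47.6161,3.4734)
T_A = V + ((C−V)·d_A)·d_A = V + 51.0471·d_A = (-39.3878,20.4950)
T_B = V + ((C−V)·d_B)·d_B = V + 51.0471·d_B = (-42.7718,-14.8014)
sweep = 180° − θ = 139.3544°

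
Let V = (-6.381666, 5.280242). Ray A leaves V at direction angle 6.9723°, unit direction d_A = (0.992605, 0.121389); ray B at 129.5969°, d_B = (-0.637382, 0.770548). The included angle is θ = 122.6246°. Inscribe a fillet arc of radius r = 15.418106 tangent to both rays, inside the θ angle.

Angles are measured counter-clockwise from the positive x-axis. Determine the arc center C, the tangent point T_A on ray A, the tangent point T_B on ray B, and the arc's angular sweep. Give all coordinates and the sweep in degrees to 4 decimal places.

bisector direction at 68.2846° = (0.369996,0.929033)
center distance |VC| = r/sin(θ/2) = 15.418106/sin(61.3123°) = 17.575514
C = V + |VC|·bis = (0.1212,21.6085)
T_A = V + ((C−V)·d_A)·d_A = V + 8.4369·d_A = (1.9928,6.3044)
T_B = V + ((C−V)·d_B)·d_B = V + 8.4369·d_B = (-11.7592,11.7812)
sweep = 180° − θ = 57.3754°

center=(0.1212,21.6085) T_A=(1.9928,6.3044) T_B=(-11.7592,11.7812) sweep=57.3754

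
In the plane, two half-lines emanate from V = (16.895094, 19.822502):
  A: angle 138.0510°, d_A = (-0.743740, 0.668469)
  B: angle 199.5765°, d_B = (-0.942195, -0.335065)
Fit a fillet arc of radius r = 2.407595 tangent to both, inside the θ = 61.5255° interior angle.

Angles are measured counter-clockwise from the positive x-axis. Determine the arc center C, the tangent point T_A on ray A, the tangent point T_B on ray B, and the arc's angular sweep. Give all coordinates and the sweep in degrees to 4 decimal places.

center=(12.2774,20.7357) T_A=(13.8868,22.5263) T_B=(13.0841,18.4672) sweep=118.4745

bisector direction at 168.8137° = (-0.981002,0.193999)
center distance |VC| = r/sin(θ/2) = 2.407595/sin(30.7628°) = 4.707075
C = V + |VC|·bis = (12.2774,20.7357)
T_A = V + ((C−V)·d_A)·d_A = V + 4.0448·d_A = (13.8868,22.5263)
T_B = V + ((C−V)·d_B)·d_B = V + 4.0448·d_B = (13.0841,18.4672)
sweep = 180° − θ = 118.4745°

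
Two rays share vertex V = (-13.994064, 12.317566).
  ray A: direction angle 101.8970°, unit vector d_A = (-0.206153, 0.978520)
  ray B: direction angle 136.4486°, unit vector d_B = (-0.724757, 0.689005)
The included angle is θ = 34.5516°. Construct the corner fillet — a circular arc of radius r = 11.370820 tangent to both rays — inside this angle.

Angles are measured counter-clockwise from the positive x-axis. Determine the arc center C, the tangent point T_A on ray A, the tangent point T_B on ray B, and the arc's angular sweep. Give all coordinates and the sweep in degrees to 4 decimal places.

bisector direction at 119.1728° = (-0.487445,0.873154)
center distance |VC| = r/sin(θ/2) = 11.370820/sin(17.2758°) = 38.289252
C = V + |VC|·bis = (-32.6580,45.7500)
T_A = V + ((C−V)·d_A)·d_A = V + 36.5619·d_A = (-21.5314,48.0941)
T_B = V + ((C−V)·d_B)·d_B = V + 36.5619·d_B = (-40.4925,37.5089)
sweep = 180° − θ = 145.4484°

center=(-32.6580,45.7500) T_A=(-21.5314,48.0941) T_B=(-40.4925,37.5089) sweep=145.4484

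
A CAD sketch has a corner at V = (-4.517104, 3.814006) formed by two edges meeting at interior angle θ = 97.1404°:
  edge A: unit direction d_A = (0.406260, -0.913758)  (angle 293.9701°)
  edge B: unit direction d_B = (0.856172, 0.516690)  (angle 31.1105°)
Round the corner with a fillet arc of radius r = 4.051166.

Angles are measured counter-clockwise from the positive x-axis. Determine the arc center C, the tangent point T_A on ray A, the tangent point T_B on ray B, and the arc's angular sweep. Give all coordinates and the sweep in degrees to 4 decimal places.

center=(0.6372,2.1928) T_A=(-3.0646,0.5470) T_B=(-1.4560,5.6613) sweep=82.8596

bisector direction at 342.5403° = (0.953928,-0.300035)
center distance |VC| = r/sin(θ/2) = 4.051166/sin(48.5702°) = 5.403233
C = V + |VC|·bis = (0.6372,2.1928)
T_A = V + ((C−V)·d_A)·d_A = V + 3.5753·d_A = (-3.0646,0.5470)
T_B = V + ((C−V)·d_B)·d_B = V + 3.5753·d_B = (-1.4560,5.6613)
sweep = 180° − θ = 82.8596°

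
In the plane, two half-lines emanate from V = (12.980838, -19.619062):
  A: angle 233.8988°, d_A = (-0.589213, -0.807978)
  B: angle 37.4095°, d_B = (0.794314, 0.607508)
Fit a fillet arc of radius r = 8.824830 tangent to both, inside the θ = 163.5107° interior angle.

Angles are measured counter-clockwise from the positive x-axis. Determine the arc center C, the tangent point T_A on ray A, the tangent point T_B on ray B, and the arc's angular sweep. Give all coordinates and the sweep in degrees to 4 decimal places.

center=(19.3577,-25.8519) T_A=(12.2274,-20.6522) T_B=(13.9965,-18.8422) sweep=16.4893

bisector direction at 315.6542° = (0.715134,-0.698988)
center distance |VC| = r/sin(θ/2) = 8.824830/sin(81.7554°) = 8.916989
C = V + |VC|·bis = (19.3577,-25.8519)
T_A = V + ((C−V)·d_A)·d_A = V + 1.2787·d_A = (12.2274,-20.6522)
T_B = V + ((C−V)·d_B)·d_B = V + 1.2787·d_B = (13.9965,-18.8422)
sweep = 180° − θ = 16.4893°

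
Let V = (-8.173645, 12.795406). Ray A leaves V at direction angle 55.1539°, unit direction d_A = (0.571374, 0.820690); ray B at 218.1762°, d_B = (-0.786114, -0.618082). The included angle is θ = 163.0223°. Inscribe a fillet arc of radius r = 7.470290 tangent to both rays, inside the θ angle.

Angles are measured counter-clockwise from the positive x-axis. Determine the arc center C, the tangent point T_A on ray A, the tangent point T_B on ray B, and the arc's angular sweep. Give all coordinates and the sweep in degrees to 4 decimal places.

bisector direction at 136.6650° = (-0.727354,0.686262)
center distance |VC| = r/sin(θ/2) = 7.470290/sin(81.5112°) = 7.553036
C = V + |VC|·bis = (-13.6674,17.9788)
T_A = V + ((C−V)·d_A)·d_A = V + 1.1150·d_A = (-7.5366,13.7104)
T_B = V + ((C−V)·d_B)·d_B = V + 1.1150·d_B = (-9.0501,12.1063)
sweep = 180° − θ = 16.9777°

center=(-13.6674,17.9788) T_A=(-7.5366,13.7104) T_B=(-9.0501,12.1063) sweep=16.9777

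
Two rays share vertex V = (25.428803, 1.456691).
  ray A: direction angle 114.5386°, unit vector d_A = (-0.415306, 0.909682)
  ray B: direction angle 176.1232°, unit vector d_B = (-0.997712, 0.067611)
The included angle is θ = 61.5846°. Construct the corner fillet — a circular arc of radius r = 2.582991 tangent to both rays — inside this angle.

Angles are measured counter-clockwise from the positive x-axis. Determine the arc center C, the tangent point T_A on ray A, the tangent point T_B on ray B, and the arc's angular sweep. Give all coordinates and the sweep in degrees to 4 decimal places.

bisector direction at 145.3309° = (-0.822451,0.568836)
center distance |VC| = r/sin(θ/2) = 2.582991/sin(30.7923°) = 5.045620
C = V + |VC|·bis = (21.2790,4.3268)
T_A = V + ((C−V)·d_A)·d_A = V + 4.3343·d_A = (23.6287,5.3996)
T_B = V + ((C−V)·d_B)·d_B = V + 4.3343·d_B = (21.1044,1.7497)
sweep = 180° − θ = 118.4154°

center=(21.2790,4.3268) T_A=(23.6287,5.3996) T_B=(21.1044,1.7497) sweep=118.4154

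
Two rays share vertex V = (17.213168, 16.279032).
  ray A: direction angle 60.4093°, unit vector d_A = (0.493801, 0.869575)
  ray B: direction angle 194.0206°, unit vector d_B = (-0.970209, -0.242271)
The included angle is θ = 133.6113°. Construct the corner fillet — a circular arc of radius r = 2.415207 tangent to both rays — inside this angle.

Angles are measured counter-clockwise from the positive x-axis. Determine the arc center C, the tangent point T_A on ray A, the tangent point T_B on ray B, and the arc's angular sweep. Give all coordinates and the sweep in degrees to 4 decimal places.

center=(15.6240,18.3716) T_A=(17.7242,17.1789) T_B=(16.2091,16.0283) sweep=46.3887

bisector direction at 127.2150° = (-0.604807,0.796372)
center distance |VC| = r/sin(θ/2) = 2.415207/sin(66.8056°) = 2.627584
C = V + |VC|·bis = (15.6240,18.3716)
T_A = V + ((C−V)·d_A)·d_A = V + 1.0349·d_A = (17.7242,17.1789)
T_B = V + ((C−V)·d_B)·d_B = V + 1.0349·d_B = (16.2091,16.0283)
sweep = 180° − θ = 46.3887°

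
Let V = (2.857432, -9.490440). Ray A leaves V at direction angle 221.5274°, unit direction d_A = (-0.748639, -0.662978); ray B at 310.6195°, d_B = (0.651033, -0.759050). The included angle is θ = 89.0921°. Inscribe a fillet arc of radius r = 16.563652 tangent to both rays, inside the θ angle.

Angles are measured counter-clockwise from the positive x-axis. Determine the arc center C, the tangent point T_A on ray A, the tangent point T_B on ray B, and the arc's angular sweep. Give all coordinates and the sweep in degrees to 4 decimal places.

center=(1.2405,-33.0474) T_A=(-9.7408,-20.6472) T_B=(13.8132,-22.2639) sweep=90.9079

bisector direction at 266.0734° = (-0.068478,-0.997653)
center distance |VC| = r/sin(θ/2) = 16.563652/sin(44.5461°) = 23.612359
C = V + |VC|·bis = (1.2405,-33.0474)
T_A = V + ((C−V)·d_A)·d_A = V + 16.8282·d_A = (-9.7408,-20.6472)
T_B = V + ((C−V)·d_B)·d_B = V + 16.8282·d_B = (13.8132,-22.2639)
sweep = 180° − θ = 90.9079°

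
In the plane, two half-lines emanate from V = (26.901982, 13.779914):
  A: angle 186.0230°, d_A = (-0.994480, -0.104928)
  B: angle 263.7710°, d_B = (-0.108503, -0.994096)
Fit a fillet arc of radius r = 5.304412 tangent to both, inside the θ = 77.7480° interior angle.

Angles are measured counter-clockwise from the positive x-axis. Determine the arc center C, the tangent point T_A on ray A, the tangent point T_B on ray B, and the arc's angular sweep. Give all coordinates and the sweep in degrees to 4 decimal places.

center=(20.9149,7.8144) T_A=(20.3584,13.0895) T_B=(26.1880,7.2388) sweep=102.2520

bisector direction at 224.8970° = (-0.708377,-0.705834)
center distance |VC| = r/sin(θ/2) = 5.304412/sin(38.8740°) = 8.451767
C = V + |VC|·bis = (20.9149,7.8144)
T_A = V + ((C−V)·d_A)·d_A = V + 6.5799·d_A = (20.3584,13.0895)
T_B = V + ((C−V)·d_B)·d_B = V + 6.5799·d_B = (26.1880,7.2388)
sweep = 180° − θ = 102.2520°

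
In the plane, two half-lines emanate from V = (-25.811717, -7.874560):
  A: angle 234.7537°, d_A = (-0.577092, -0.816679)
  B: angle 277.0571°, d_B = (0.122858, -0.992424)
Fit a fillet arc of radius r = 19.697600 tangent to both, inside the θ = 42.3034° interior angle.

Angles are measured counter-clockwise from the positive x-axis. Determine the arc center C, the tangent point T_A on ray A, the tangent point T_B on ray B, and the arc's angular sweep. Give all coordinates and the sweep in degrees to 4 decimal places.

bisector direction at 255.9054° = (-0.243524,-0.969895)
center distance |VC| = r/sin(θ/2) = 19.697600/sin(21.1517°) = 54.588410
C = V + |VC|·bis = (-39.1053,-60.8196)
T_A = V + ((C−V)·d_A)·d_A = V + 50.9107·d_A = (-55.1919,-49.4522)
T_B = V + ((C−V)·d_B)·d_B = V + 50.9107·d_B = (-19.5569,-58.3996)
sweep = 180° − θ = 137.6966°

center=(-39.1053,-60.8196) T_A=(-55.1919,-49.4522) T_B=(-19.5569,-58.3996) sweep=137.6966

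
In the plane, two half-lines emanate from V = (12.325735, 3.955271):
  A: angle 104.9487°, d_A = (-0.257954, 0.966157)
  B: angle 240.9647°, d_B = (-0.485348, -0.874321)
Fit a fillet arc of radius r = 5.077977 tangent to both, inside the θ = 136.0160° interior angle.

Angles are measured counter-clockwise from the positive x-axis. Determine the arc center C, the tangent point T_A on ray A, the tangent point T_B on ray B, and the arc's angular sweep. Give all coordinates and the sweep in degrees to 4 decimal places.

bisector direction at 172.9567° = (-0.992454,0.122619)
center distance |VC| = r/sin(θ/2) = 5.077977/sin(68.0080°) = 5.476466
C = V + |VC|·bis = (6.8906,4.6268)
T_A = V + ((C−V)·d_A)·d_A = V + 2.0508·d_A = (11.7967,5.9367)
T_B = V + ((C−V)·d_B)·d_B = V + 2.0508·d_B = (11.3304,2.1622)
sweep = 180° − θ = 43.9840°

center=(6.8906,4.6268) T_A=(11.7967,5.9367) T_B=(11.3304,2.1622) sweep=43.9840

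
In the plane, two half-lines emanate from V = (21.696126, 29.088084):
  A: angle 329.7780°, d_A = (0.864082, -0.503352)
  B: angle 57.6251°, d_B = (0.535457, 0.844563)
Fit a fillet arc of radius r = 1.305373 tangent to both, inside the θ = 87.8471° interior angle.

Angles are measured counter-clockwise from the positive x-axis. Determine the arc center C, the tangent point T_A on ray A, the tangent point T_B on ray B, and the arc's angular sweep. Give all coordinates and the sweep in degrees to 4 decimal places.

bisector direction at 13.7016° = (0.971543,0.236864)
center distance |VC| = r/sin(θ/2) = 1.305373/sin(43.9235°) = 1.881760
C = V + |VC|·bis = (23.5243,29.5338)
T_A = V + ((C−V)·d_A)·d_A = V + 1.3554·d_A = (22.8673,28.4059)
T_B = V + ((C−V)·d_B)·d_B = V + 1.3554·d_B = (22.4219,30.2328)
sweep = 180° − θ = 92.1529°

center=(23.5243,29.5338) T_A=(22.8673,28.4059) T_B=(22.4219,30.2328) sweep=92.1529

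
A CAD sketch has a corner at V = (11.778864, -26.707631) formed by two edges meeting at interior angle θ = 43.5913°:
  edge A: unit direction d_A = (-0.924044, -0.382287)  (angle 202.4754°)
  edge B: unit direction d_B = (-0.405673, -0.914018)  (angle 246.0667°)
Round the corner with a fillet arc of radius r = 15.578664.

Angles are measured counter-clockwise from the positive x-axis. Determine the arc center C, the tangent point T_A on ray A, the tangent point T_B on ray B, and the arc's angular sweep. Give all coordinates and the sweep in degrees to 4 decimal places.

bisector direction at 224.2711° = (-0.716046,-0.698054)
center distance |VC| = r/sin(θ/2) = 15.578664/sin(21.7956°) = 41.957381
C = V + |VC|·bis = (-18.2645,-55.9961)
T_A = V + ((C−V)·d_A)·d_A = V + 38.9580·d_A = (-24.2200,-41.6008)
T_B = V + ((C−V)·d_B)·d_B = V + 38.9580·d_B = (-4.0253,-62.3160)
sweep = 180° − θ = 136.4087°

center=(-18.2645,-55.9961) T_A=(-24.2200,-41.6008) T_B=(-4.0253,-62.3160) sweep=136.4087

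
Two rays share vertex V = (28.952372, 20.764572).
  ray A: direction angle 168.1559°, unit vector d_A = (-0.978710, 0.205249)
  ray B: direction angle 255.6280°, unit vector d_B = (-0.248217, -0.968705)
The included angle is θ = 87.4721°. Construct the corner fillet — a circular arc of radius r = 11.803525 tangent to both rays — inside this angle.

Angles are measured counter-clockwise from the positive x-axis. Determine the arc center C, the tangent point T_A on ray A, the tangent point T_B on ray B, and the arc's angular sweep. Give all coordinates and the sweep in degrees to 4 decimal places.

bisector direction at 211.8920° = (-0.849046,-0.528319)
center distance |VC| = r/sin(θ/2) = 11.803525/sin(43.7360°) = 17.073471
C = V + |VC|·bis = (14.4562,11.7443)
T_A = V + ((C−V)·d_A)·d_A = V + 12.3361·d_A = (16.8789,23.2966)
T_B = V + ((C−V)·d_B)·d_B = V + 12.3361·d_B = (25.8903,8.8145)
sweep = 180° − θ = 92.5279°

center=(14.4562,11.7443) T_A=(16.8789,23.2966) T_B=(25.8903,8.8145) sweep=92.5279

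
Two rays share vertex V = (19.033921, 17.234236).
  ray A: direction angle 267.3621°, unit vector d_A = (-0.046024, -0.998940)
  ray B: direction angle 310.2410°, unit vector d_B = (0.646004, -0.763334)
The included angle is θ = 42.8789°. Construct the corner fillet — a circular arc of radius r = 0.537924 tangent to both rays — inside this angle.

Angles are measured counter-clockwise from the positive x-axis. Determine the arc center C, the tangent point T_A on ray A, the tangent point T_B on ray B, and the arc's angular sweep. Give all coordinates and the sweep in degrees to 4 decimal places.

center=(19.5082,15.8411) T_A=(18.9709,15.8658) T_B=(19.9188,16.1886) sweep=137.1211

bisector direction at 288.8016° = (0.322291,-0.946641)
center distance |VC| = r/sin(θ/2) = 0.537924/sin(21.4395°) = 1.471677
C = V + |VC|·bis = (19.5082,15.8411)
T_A = V + ((C−V)·d_A)·d_A = V + 1.3698·d_A = (18.9709,15.8658)
T_B = V + ((C−V)·d_B)·d_B = V + 1.3698·d_B = (19.9188,16.1886)
sweep = 180° − θ = 137.1211°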